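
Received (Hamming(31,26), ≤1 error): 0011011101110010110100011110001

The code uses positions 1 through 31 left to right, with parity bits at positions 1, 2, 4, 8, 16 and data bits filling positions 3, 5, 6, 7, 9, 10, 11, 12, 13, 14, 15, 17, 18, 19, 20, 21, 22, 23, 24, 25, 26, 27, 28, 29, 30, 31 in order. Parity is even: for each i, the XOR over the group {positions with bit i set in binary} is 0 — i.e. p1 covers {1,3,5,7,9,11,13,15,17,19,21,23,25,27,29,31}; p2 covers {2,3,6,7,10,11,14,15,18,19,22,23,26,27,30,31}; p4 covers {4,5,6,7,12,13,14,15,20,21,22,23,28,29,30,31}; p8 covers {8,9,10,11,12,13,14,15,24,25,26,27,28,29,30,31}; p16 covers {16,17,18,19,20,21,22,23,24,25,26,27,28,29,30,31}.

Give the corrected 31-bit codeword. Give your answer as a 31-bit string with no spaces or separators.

0010011101110010110100011110001

s1 (pos 1,3,5,7,9,11,13,15,17,19,21,23,25,27,29,31): 0⊕1⊕0⊕1⊕0⊕1⊕0⊕1⊕1⊕0⊕0⊕0⊕1⊕1⊕0⊕1 = 0
s2 (pos 2,3,6,7,10,11,14,15,18,19,22,23,26,27,30,31): 0⊕1⊕1⊕1⊕1⊕1⊕0⊕1⊕1⊕0⊕0⊕0⊕1⊕1⊕0⊕1 = 0
s4 (pos 4,5,6,7,12,13,14,15,20,21,22,23,28,29,30,31): 1⊕0⊕1⊕1⊕1⊕0⊕0⊕1⊕1⊕0⊕0⊕0⊕0⊕0⊕0⊕1 = 1
s8 (pos 8,9,10,11,12,13,14,15,24,25,26,27,28,29,30,31): 1⊕0⊕1⊕1⊕1⊕0⊕0⊕1⊕1⊕1⊕1⊕1⊕0⊕0⊕0⊕1 = 0
s16 (pos 16,17,18,19,20,21,22,23,24,25,26,27,28,29,30,31): 0⊕1⊕1⊕0⊕1⊕0⊕0⊕0⊕1⊕1⊕1⊕1⊕0⊕0⊕0⊕1 = 0
Syndrome s16…s1 = 00100 → error at position 4.
Flip position 4: 0011011101110010110100011110001 → 0010011101110010110100011110001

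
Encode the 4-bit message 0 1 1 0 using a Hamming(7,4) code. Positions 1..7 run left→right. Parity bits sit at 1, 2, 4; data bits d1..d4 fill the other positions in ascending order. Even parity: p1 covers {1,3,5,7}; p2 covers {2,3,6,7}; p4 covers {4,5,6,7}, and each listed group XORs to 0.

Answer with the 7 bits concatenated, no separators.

Place data at non-parity positions: p1 p2 0 p4 1 1 0
p1 (pos 1,3,5,7): XOR of data positions = 0⊕1⊕0 = 1
p2 (pos 2,3,6,7): XOR of data positions = 0⊕1⊕0 = 1
p4 (pos 4,5,6,7): XOR of data positions = 1⊕1⊕0 = 0
Codeword: 1100110

1100110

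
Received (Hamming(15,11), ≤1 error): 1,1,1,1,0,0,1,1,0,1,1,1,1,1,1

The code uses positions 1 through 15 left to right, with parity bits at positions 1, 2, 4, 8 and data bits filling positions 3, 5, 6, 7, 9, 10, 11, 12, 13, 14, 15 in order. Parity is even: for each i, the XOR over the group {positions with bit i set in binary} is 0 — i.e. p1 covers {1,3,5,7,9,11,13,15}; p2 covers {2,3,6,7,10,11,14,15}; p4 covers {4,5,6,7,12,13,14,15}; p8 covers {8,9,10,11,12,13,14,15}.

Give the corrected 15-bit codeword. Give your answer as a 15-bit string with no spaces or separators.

s1 (pos 1,3,5,7,9,11,13,15): 1⊕1⊕0⊕1⊕0⊕1⊕1⊕1 = 0
s2 (pos 2,3,6,7,10,11,14,15): 1⊕1⊕0⊕1⊕1⊕1⊕1⊕1 = 1
s4 (pos 4,5,6,7,12,13,14,15): 1⊕0⊕0⊕1⊕1⊕1⊕1⊕1 = 0
s8 (pos 8,9,10,11,12,13,14,15): 1⊕0⊕1⊕1⊕1⊕1⊕1⊕1 = 1
Syndrome s8…s1 = 1010 → error at position 10.
Flip position 10: 111100110111111 → 111100110011111

111100110011111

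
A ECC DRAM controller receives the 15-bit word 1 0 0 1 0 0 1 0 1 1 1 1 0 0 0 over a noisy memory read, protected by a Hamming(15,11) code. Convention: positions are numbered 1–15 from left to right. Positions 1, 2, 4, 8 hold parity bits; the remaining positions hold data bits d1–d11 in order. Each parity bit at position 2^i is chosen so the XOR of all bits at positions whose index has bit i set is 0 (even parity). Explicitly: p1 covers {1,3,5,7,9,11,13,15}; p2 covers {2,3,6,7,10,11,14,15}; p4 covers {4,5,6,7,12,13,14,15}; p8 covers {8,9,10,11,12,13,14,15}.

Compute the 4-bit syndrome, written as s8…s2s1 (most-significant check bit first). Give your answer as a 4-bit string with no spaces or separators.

s1 (pos 1,3,5,7,9,11,13,15): 1⊕0⊕0⊕1⊕1⊕1⊕0⊕0 = 0
s2 (pos 2,3,6,7,10,11,14,15): 0⊕0⊕0⊕1⊕1⊕1⊕0⊕0 = 1
s4 (pos 4,5,6,7,12,13,14,15): 1⊕0⊕0⊕1⊕1⊕0⊕0⊕0 = 1
s8 (pos 8,9,10,11,12,13,14,15): 0⊕1⊕1⊕1⊕1⊕0⊕0⊕0 = 0
Syndrome s8…s1 = 0110 → error at position 6.

0110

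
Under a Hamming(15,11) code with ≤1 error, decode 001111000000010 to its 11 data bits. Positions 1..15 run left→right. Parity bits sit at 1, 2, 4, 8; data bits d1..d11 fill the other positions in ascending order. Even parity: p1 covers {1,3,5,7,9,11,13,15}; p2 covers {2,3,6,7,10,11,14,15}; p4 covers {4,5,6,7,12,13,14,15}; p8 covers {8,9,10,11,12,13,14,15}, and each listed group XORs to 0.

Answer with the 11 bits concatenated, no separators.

11100100010

s1 (pos 1,3,5,7,9,11,13,15): 0⊕1⊕1⊕0⊕0⊕0⊕0⊕0 = 0
s2 (pos 2,3,6,7,10,11,14,15): 0⊕1⊕1⊕0⊕0⊕0⊕1⊕0 = 1
s4 (pos 4,5,6,7,12,13,14,15): 1⊕1⊕1⊕0⊕0⊕0⊕1⊕0 = 0
s8 (pos 8,9,10,11,12,13,14,15): 0⊕0⊕0⊕0⊕0⊕0⊕1⊕0 = 1
Syndrome s8…s1 = 1010 → error at position 10.
Flip position 10: 001111000000010 → 001111000100010
Read data bits from positions 3,5,6,7,9,10,11,12,13,14,15: 11100100010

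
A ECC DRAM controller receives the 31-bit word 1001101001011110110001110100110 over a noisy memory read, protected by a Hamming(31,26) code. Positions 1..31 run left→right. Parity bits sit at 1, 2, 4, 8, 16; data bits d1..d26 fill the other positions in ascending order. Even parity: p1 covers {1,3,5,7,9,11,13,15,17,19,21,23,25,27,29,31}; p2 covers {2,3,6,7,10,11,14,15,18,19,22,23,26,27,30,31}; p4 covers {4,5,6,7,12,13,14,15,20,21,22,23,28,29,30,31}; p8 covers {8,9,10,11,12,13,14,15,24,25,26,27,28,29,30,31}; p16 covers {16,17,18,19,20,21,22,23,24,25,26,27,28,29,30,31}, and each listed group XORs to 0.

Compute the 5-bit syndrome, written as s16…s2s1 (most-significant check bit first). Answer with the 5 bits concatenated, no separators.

s1 (pos 1,3,5,7,9,11,13,15,17,19,21,23,25,27,29,31): 1⊕0⊕1⊕1⊕0⊕0⊕1⊕1⊕1⊕0⊕0⊕1⊕0⊕0⊕1⊕0 = 0
s2 (pos 2,3,6,7,10,11,14,15,18,19,22,23,26,27,30,31): 0⊕0⊕0⊕1⊕1⊕0⊕1⊕1⊕1⊕0⊕1⊕1⊕1⊕0⊕1⊕0 = 1
s4 (pos 4,5,6,7,12,13,14,15,20,21,22,23,28,29,30,31): 1⊕1⊕0⊕1⊕1⊕1⊕1⊕1⊕0⊕0⊕1⊕1⊕0⊕1⊕1⊕0 = 1
s8 (pos 8,9,10,11,12,13,14,15,24,25,26,27,28,29,30,31): 0⊕0⊕1⊕0⊕1⊕1⊕1⊕1⊕1⊕0⊕1⊕0⊕0⊕1⊕1⊕0 = 1
s16 (pos 16,17,18,19,20,21,22,23,24,25,26,27,28,29,30,31): 0⊕1⊕1⊕0⊕0⊕0⊕1⊕1⊕1⊕0⊕1⊕0⊕0⊕1⊕1⊕0 = 0
Syndrome s16…s1 = 01110 → error at position 14.

01110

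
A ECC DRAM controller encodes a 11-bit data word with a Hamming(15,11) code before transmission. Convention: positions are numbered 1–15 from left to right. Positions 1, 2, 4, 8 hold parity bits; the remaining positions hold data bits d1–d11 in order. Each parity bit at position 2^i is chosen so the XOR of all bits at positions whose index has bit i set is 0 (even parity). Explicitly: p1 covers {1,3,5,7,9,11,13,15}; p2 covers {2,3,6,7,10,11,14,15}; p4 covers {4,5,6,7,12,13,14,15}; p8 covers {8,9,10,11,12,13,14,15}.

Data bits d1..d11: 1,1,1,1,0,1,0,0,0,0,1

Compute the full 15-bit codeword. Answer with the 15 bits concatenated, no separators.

Place data at non-parity positions: p1 p2 1 p4 1 1 1 p8 0 1 0 0 0 0 1
p1 (pos 1,3,5,7,9,11,13,15): XOR of data positions = 1⊕1⊕1⊕0⊕0⊕0⊕1 = 0
p2 (pos 2,3,6,7,10,11,14,15): XOR of data positions = 1⊕1⊕1⊕1⊕0⊕0⊕1 = 1
p4 (pos 4,5,6,7,12,13,14,15): XOR of data positions = 1⊕1⊕1⊕0⊕0⊕0⊕1 = 0
p8 (pos 8,9,10,11,12,13,14,15): XOR of data positions = 0⊕1⊕0⊕0⊕0⊕0⊕1 = 0
Codeword: 011011100100001

011011100100001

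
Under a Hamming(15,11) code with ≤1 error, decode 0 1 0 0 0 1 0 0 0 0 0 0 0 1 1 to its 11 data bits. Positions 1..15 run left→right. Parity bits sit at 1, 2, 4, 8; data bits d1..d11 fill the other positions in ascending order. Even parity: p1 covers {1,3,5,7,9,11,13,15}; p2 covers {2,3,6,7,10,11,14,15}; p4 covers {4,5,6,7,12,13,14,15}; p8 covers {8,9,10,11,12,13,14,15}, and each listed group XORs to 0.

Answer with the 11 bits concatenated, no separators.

01100000011

s1 (pos 1,3,5,7,9,11,13,15): 0⊕0⊕0⊕0⊕0⊕0⊕0⊕1 = 1
s2 (pos 2,3,6,7,10,11,14,15): 1⊕0⊕1⊕0⊕0⊕0⊕1⊕1 = 0
s4 (pos 4,5,6,7,12,13,14,15): 0⊕0⊕1⊕0⊕0⊕0⊕1⊕1 = 1
s8 (pos 8,9,10,11,12,13,14,15): 0⊕0⊕0⊕0⊕0⊕0⊕1⊕1 = 0
Syndrome s8…s1 = 0101 → error at position 5.
Flip position 5: 010001000000011 → 010011000000011
Read data bits from positions 3,5,6,7,9,10,11,12,13,14,15: 01100000011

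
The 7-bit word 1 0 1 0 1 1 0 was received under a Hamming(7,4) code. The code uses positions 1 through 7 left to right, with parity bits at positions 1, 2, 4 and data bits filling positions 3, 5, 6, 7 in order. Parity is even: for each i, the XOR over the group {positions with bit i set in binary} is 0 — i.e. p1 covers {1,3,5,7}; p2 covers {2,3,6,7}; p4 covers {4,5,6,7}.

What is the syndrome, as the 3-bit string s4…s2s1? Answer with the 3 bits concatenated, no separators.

s1 (pos 1,3,5,7): 1⊕1⊕1⊕0 = 1
s2 (pos 2,3,6,7): 0⊕1⊕1⊕0 = 0
s4 (pos 4,5,6,7): 0⊕1⊕1⊕0 = 0
Syndrome s4…s1 = 001 → error at position 1.

001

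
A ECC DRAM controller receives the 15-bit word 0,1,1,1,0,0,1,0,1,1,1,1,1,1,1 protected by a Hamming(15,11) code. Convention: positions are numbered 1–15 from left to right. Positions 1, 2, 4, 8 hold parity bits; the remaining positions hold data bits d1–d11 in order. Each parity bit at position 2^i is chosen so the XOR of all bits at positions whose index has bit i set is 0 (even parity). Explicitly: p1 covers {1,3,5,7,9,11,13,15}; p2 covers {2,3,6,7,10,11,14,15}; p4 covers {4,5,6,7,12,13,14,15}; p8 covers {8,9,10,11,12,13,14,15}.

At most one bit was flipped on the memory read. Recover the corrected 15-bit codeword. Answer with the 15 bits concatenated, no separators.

011100101011111

s1 (pos 1,3,5,7,9,11,13,15): 0⊕1⊕0⊕1⊕1⊕1⊕1⊕1 = 0
s2 (pos 2,3,6,7,10,11,14,15): 1⊕1⊕0⊕1⊕1⊕1⊕1⊕1 = 1
s4 (pos 4,5,6,7,12,13,14,15): 1⊕0⊕0⊕1⊕1⊕1⊕1⊕1 = 0
s8 (pos 8,9,10,11,12,13,14,15): 0⊕1⊕1⊕1⊕1⊕1⊕1⊕1 = 1
Syndrome s8…s1 = 1010 → error at position 10.
Flip position 10: 011100101111111 → 011100101011111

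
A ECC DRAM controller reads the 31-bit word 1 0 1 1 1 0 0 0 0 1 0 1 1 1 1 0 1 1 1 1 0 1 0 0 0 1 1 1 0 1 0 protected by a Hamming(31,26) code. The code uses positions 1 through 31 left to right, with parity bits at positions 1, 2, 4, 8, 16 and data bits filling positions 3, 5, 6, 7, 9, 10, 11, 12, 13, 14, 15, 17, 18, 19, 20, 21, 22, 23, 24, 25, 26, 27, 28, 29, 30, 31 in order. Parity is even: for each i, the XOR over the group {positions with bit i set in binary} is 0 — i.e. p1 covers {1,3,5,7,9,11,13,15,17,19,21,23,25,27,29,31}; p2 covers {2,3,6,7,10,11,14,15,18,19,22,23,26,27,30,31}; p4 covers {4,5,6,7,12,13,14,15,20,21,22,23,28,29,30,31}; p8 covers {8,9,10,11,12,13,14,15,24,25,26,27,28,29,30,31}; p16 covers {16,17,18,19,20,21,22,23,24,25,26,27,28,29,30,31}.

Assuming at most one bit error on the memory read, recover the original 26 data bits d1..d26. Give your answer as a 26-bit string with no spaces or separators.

11000101111111101010111010

s1 (pos 1,3,5,7,9,11,13,15,17,19,21,23,25,27,29,31): 1⊕1⊕1⊕0⊕0⊕0⊕1⊕1⊕1⊕1⊕0⊕0⊕0⊕1⊕0⊕0 = 0
s2 (pos 2,3,6,7,10,11,14,15,18,19,22,23,26,27,30,31): 0⊕1⊕0⊕0⊕1⊕0⊕1⊕1⊕1⊕1⊕1⊕0⊕1⊕1⊕1⊕0 = 0
s4 (pos 4,5,6,7,12,13,14,15,20,21,22,23,28,29,30,31): 1⊕1⊕0⊕0⊕1⊕1⊕1⊕1⊕1⊕0⊕1⊕0⊕1⊕0⊕1⊕0 = 0
s8 (pos 8,9,10,11,12,13,14,15,24,25,26,27,28,29,30,31): 0⊕0⊕1⊕0⊕1⊕1⊕1⊕1⊕0⊕0⊕1⊕1⊕1⊕0⊕1⊕0 = 1
s16 (pos 16,17,18,19,20,21,22,23,24,25,26,27,28,29,30,31): 0⊕1⊕1⊕1⊕1⊕0⊕1⊕0⊕0⊕0⊕1⊕1⊕1⊕0⊕1⊕0 = 1
Syndrome s16…s1 = 11000 → error at position 24.
Flip position 24: 1011100001011110111101000111010 → 1011100001011110111101010111010
Read data bits from positions 3,5,6,7,9,10,11,12,13,14,15,17,18,19,20,21,22,23,24,25,26,27,28,29,30,31: 11000101111111101010111010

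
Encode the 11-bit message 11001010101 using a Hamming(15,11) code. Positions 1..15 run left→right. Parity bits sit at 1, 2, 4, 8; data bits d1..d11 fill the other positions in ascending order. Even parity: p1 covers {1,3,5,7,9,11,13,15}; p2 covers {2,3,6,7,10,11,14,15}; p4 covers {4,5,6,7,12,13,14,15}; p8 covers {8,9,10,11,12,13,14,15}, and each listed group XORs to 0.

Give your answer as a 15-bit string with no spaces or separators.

Place data at non-parity positions: p1 p2 1 p4 1 0 0 p8 1 0 1 0 1 0 1
p1 (pos 1,3,5,7,9,11,13,15): XOR of data positions = 1⊕1⊕0⊕1⊕1⊕1⊕1 = 0
p2 (pos 2,3,6,7,10,11,14,15): XOR of data positions = 1⊕0⊕0⊕0⊕1⊕0⊕1 = 1
p4 (pos 4,5,6,7,12,13,14,15): XOR of data positions = 1⊕0⊕0⊕0⊕1⊕0⊕1 = 1
p8 (pos 8,9,10,11,12,13,14,15): XOR of data positions = 1⊕0⊕1⊕0⊕1⊕0⊕1 = 0
Codeword: 011110001010101

011110001010101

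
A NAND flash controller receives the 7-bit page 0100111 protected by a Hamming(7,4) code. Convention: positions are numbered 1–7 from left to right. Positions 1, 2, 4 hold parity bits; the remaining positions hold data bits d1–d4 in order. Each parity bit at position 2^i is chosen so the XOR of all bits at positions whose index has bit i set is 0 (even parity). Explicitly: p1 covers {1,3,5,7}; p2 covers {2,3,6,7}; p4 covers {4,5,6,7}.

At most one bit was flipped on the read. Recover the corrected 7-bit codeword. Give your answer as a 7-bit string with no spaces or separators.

0100101

s1 (pos 1,3,5,7): 0⊕0⊕1⊕1 = 0
s2 (pos 2,3,6,7): 1⊕0⊕1⊕1 = 1
s4 (pos 4,5,6,7): 0⊕1⊕1⊕1 = 1
Syndrome s4…s1 = 110 → error at position 6.
Flip position 6: 0100111 → 0100101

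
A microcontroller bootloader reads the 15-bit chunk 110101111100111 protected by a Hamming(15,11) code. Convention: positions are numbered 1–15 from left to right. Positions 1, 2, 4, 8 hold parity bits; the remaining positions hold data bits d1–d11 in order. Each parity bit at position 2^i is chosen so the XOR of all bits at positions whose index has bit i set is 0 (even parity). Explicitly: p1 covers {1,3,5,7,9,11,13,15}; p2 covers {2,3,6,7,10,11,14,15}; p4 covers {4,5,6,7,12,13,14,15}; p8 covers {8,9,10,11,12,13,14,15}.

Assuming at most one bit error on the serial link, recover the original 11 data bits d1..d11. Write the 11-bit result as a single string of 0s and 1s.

s1 (pos 1,3,5,7,9,11,13,15): 1⊕0⊕0⊕1⊕1⊕0⊕1⊕1 = 1
s2 (pos 2,3,6,7,10,11,14,15): 1⊕0⊕1⊕1⊕1⊕0⊕1⊕1 = 0
s4 (pos 4,5,6,7,12,13,14,15): 1⊕0⊕1⊕1⊕0⊕1⊕1⊕1 = 0
s8 (pos 8,9,10,11,12,13,14,15): 1⊕1⊕1⊕0⊕0⊕1⊕1⊕1 = 0
Syndrome s8…s1 = 0001 → error at position 1.
Flip position 1: 110101111100111 → 010101111100111
Read data bits from positions 3,5,6,7,9,10,11,12,13,14,15: 00111100111

00111100111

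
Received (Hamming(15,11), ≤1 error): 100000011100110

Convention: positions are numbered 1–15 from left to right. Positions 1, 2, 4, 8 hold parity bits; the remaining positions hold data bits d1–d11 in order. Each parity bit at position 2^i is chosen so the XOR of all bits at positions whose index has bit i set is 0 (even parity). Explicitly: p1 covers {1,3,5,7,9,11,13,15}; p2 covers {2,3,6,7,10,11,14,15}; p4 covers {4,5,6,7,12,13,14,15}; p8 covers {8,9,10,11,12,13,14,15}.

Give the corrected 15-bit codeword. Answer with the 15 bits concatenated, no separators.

s1 (pos 1,3,5,7,9,11,13,15): 1⊕0⊕0⊕0⊕1⊕0⊕1⊕0 = 1
s2 (pos 2,3,6,7,10,11,14,15): 0⊕0⊕0⊕0⊕1⊕0⊕1⊕0 = 0
s4 (pos 4,5,6,7,12,13,14,15): 0⊕0⊕0⊕0⊕0⊕1⊕1⊕0 = 0
s8 (pos 8,9,10,11,12,13,14,15): 1⊕1⊕1⊕0⊕0⊕1⊕1⊕0 = 1
Syndrome s8…s1 = 1001 → error at position 9.
Flip position 9: 100000011100110 → 100000010100110

100000010100110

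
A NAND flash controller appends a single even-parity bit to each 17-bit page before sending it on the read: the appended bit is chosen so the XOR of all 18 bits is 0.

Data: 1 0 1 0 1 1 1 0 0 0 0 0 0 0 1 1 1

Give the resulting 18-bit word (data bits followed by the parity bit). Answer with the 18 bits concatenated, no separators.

101011100000001110

XOR of the 17 data bits: 1⊕0⊕1⊕0⊕1⊕1⊕1⊕0⊕0⊕0⊕0⊕0⊕0⊕0⊕1⊕1⊕1 = 0
Parity bit = 0 (so all 18 bits XOR to 0).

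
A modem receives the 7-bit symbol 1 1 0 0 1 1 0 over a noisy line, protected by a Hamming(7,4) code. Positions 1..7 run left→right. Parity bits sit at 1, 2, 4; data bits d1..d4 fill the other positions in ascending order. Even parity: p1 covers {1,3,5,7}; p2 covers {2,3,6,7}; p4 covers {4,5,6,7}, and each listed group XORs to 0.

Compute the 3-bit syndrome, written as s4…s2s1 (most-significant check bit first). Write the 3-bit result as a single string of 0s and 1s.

s1 (pos 1,3,5,7): 1⊕0⊕1⊕0 = 0
s2 (pos 2,3,6,7): 1⊕0⊕1⊕0 = 0
s4 (pos 4,5,6,7): 0⊕1⊕1⊕0 = 0
Syndrome s4…s1 = 000 → no error.

000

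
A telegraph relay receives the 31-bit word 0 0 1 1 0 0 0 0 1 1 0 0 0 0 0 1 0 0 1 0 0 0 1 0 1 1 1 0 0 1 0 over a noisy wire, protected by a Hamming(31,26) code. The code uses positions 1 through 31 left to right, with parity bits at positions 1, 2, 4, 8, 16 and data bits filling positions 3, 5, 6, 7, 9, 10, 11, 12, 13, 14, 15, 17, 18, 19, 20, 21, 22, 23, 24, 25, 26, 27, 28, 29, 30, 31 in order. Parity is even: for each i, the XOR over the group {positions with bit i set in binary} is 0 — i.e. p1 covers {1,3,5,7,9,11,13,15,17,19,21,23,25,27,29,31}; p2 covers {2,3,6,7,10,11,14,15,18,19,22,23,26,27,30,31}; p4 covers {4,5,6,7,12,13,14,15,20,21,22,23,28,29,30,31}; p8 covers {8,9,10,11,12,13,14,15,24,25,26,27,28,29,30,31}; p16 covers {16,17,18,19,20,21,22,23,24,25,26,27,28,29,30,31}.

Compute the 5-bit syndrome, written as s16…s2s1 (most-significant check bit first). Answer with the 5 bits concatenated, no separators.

10110

s1 (pos 1,3,5,7,9,11,13,15,17,19,21,23,25,27,29,31): 0⊕1⊕0⊕0⊕1⊕0⊕0⊕0⊕0⊕1⊕0⊕1⊕1⊕1⊕0⊕0 = 0
s2 (pos 2,3,6,7,10,11,14,15,18,19,22,23,26,27,30,31): 0⊕1⊕0⊕0⊕1⊕0⊕0⊕0⊕0⊕1⊕0⊕1⊕1⊕1⊕1⊕0 = 1
s4 (pos 4,5,6,7,12,13,14,15,20,21,22,23,28,29,30,31): 1⊕0⊕0⊕0⊕0⊕0⊕0⊕0⊕0⊕0⊕0⊕1⊕0⊕0⊕1⊕0 = 1
s8 (pos 8,9,10,11,12,13,14,15,24,25,26,27,28,29,30,31): 0⊕1⊕1⊕0⊕0⊕0⊕0⊕0⊕0⊕1⊕1⊕1⊕0⊕0⊕1⊕0 = 0
s16 (pos 16,17,18,19,20,21,22,23,24,25,26,27,28,29,30,31): 1⊕0⊕0⊕1⊕0⊕0⊕0⊕1⊕0⊕1⊕1⊕1⊕0⊕0⊕1⊕0 = 1
Syndrome s16…s1 = 10110 → error at position 22.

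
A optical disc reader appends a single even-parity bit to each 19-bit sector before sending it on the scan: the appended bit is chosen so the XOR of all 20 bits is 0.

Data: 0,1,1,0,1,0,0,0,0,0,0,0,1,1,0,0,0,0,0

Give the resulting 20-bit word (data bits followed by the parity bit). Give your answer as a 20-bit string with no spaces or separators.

XOR of the 19 data bits: 0⊕1⊕1⊕0⊕1⊕0⊕0⊕0⊕0⊕0⊕0⊕0⊕1⊕1⊕0⊕0⊕0⊕0⊕0 = 1
Parity bit = 1 (so all 20 bits XOR to 0).

01101000000011000001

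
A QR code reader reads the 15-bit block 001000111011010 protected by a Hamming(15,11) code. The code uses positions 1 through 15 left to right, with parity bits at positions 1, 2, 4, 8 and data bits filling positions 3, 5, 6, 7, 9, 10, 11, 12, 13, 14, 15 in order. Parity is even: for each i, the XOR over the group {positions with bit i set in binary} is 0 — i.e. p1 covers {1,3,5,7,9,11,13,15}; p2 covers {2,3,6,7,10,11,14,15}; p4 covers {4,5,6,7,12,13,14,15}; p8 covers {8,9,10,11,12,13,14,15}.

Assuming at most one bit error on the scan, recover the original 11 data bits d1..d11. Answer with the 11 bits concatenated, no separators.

10011010010

s1 (pos 1,3,5,7,9,11,13,15): 0⊕1⊕0⊕1⊕1⊕1⊕0⊕0 = 0
s2 (pos 2,3,6,7,10,11,14,15): 0⊕1⊕0⊕1⊕0⊕1⊕1⊕0 = 0
s4 (pos 4,5,6,7,12,13,14,15): 0⊕0⊕0⊕1⊕1⊕0⊕1⊕0 = 1
s8 (pos 8,9,10,11,12,13,14,15): 1⊕1⊕0⊕1⊕1⊕0⊕1⊕0 = 1
Syndrome s8…s1 = 1100 → error at position 12.
Flip position 12: 001000111011010 → 001000111010010
Read data bits from positions 3,5,6,7,9,10,11,12,13,14,15: 10011010010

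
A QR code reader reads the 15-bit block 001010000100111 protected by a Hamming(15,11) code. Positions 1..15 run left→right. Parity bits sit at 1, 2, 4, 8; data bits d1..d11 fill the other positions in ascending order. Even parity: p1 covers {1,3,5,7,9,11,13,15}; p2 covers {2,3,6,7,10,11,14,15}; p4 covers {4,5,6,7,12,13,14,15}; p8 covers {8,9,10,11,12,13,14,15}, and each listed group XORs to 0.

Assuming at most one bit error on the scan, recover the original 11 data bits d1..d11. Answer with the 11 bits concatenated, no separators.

11000100111

s1 (pos 1,3,5,7,9,11,13,15): 0⊕1⊕1⊕0⊕0⊕0⊕1⊕1 = 0
s2 (pos 2,3,6,7,10,11,14,15): 0⊕1⊕0⊕0⊕1⊕0⊕1⊕1 = 0
s4 (pos 4,5,6,7,12,13,14,15): 0⊕1⊕0⊕0⊕0⊕1⊕1⊕1 = 0
s8 (pos 8,9,10,11,12,13,14,15): 0⊕0⊕1⊕0⊕0⊕1⊕1⊕1 = 0
Syndrome s8…s1 = 0000 → no error.
Read data bits from positions 3,5,6,7,9,10,11,12,13,14,15: 11000100111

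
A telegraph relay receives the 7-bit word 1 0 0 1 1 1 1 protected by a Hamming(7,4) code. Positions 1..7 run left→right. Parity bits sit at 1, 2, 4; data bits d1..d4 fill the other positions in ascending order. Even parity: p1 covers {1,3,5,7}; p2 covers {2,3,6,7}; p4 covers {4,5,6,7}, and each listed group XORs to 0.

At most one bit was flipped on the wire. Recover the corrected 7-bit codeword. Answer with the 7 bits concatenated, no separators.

0001111

s1 (pos 1,3,5,7): 1⊕0⊕1⊕1 = 1
s2 (pos 2,3,6,7): 0⊕0⊕1⊕1 = 0
s4 (pos 4,5,6,7): 1⊕1⊕1⊕1 = 0
Syndrome s4…s1 = 001 → error at position 1.
Flip position 1: 1001111 → 0001111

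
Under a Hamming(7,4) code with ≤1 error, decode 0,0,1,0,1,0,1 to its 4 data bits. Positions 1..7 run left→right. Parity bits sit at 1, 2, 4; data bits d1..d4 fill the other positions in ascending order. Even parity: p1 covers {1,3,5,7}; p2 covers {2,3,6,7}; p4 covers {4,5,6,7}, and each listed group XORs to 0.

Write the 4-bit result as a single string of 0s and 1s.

1101

s1 (pos 1,3,5,7): 0⊕1⊕1⊕1 = 1
s2 (pos 2,3,6,7): 0⊕1⊕0⊕1 = 0
s4 (pos 4,5,6,7): 0⊕1⊕0⊕1 = 0
Syndrome s4…s1 = 001 → error at position 1.
Flip position 1: 0010101 → 1010101
Read data bits from positions 3,5,6,7: 1101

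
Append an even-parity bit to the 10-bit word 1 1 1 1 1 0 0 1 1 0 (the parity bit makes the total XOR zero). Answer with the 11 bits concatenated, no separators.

XOR of the 10 data bits: 1⊕1⊕1⊕1⊕1⊕0⊕0⊕1⊕1⊕0 = 1
Parity bit = 1 (so all 11 bits XOR to 0).

11111001101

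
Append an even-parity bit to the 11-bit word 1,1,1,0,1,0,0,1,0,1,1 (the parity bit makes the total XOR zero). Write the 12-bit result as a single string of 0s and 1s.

XOR of the 11 data bits: 1⊕1⊕1⊕0⊕1⊕0⊕0⊕1⊕0⊕1⊕1 = 1
Parity bit = 1 (so all 12 bits XOR to 0).

111010010111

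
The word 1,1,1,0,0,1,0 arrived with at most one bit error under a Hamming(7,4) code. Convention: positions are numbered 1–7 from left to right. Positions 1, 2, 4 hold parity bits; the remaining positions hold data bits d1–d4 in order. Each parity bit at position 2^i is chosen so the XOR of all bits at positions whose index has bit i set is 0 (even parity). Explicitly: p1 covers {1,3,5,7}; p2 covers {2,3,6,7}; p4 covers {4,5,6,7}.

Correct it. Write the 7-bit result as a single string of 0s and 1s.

s1 (pos 1,3,5,7): 1⊕1⊕0⊕0 = 0
s2 (pos 2,3,6,7): 1⊕1⊕1⊕0 = 1
s4 (pos 4,5,6,7): 0⊕0⊕1⊕0 = 1
Syndrome s4…s1 = 110 → error at position 6.
Flip position 6: 1110010 → 1110000

1110000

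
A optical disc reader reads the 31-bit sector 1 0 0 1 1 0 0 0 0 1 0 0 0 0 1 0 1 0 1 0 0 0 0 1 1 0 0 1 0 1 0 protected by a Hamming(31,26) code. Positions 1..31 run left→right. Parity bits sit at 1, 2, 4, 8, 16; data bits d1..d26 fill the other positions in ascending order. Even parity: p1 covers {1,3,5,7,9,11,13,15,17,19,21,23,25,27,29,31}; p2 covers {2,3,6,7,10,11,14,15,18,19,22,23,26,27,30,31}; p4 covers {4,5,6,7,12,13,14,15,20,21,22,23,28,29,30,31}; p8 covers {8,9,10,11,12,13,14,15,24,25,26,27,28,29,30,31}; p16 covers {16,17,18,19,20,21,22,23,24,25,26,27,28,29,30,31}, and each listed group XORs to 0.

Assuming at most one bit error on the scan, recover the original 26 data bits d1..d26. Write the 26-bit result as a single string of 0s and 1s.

s1 (pos 1,3,5,7,9,11,13,15,17,19,21,23,25,27,29,31): 1⊕0⊕1⊕0⊕0⊕0⊕0⊕1⊕1⊕1⊕0⊕0⊕1⊕0⊕0⊕0 = 0
s2 (pos 2,3,6,7,10,11,14,15,18,19,22,23,26,27,30,31): 0⊕0⊕0⊕0⊕1⊕0⊕0⊕1⊕0⊕1⊕0⊕0⊕0⊕0⊕1⊕0 = 0
s4 (pos 4,5,6,7,12,13,14,15,20,21,22,23,28,29,30,31): 1⊕1⊕0⊕0⊕0⊕0⊕0⊕1⊕0⊕0⊕0⊕0⊕1⊕0⊕1⊕0 = 1
s8 (pos 8,9,10,11,12,13,14,15,24,25,26,27,28,29,30,31): 0⊕0⊕1⊕0⊕0⊕0⊕0⊕1⊕1⊕1⊕0⊕0⊕1⊕0⊕1⊕0 = 0
s16 (pos 16,17,18,19,20,21,22,23,24,25,26,27,28,29,30,31): 0⊕1⊕0⊕1⊕0⊕0⊕0⊕0⊕1⊕1⊕0⊕0⊕1⊕0⊕1⊕0 = 0
Syndrome s16…s1 = 00100 → error at position 4.
Flip position 4: 1001100001000010101000011001010 → 1000100001000010101000011001010
Read data bits from positions 3,5,6,7,9,10,11,12,13,14,15,17,18,19,20,21,22,23,24,25,26,27,28,29,30,31: 01000100001101000011001010

01000100001101000011001010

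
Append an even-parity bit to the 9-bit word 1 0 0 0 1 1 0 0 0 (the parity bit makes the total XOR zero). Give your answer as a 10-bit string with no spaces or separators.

XOR of the 9 data bits: 1⊕0⊕0⊕0⊕1⊕1⊕0⊕0⊕0 = 1
Parity bit = 1 (so all 10 bits XOR to 0).

1000110001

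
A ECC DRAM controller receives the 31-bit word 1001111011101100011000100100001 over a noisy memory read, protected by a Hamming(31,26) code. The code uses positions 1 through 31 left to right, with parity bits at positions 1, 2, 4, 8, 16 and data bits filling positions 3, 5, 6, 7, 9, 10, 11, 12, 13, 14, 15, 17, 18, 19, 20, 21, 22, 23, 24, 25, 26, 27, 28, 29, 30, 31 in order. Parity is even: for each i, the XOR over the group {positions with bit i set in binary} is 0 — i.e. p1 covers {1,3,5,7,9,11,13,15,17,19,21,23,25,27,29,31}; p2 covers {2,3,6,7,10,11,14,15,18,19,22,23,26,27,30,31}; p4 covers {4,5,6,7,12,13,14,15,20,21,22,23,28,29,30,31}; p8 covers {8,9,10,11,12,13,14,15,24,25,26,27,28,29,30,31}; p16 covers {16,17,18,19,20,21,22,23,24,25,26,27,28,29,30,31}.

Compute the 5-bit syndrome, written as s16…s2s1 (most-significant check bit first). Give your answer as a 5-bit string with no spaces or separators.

11001

s1 (pos 1,3,5,7,9,11,13,15,17,19,21,23,25,27,29,31): 1⊕0⊕1⊕1⊕1⊕1⊕1⊕0⊕0⊕1⊕0⊕1⊕0⊕0⊕0⊕1 = 1
s2 (pos 2,3,6,7,10,11,14,15,18,19,22,23,26,27,30,31): 0⊕0⊕1⊕1⊕1⊕1⊕1⊕0⊕1⊕1⊕0⊕1⊕1⊕0⊕0⊕1 = 0
s4 (pos 4,5,6,7,12,13,14,15,20,21,22,23,28,29,30,31): 1⊕1⊕1⊕1⊕0⊕1⊕1⊕0⊕0⊕0⊕0⊕1⊕0⊕0⊕0⊕1 = 0
s8 (pos 8,9,10,11,12,13,14,15,24,25,26,27,28,29,30,31): 0⊕1⊕1⊕1⊕0⊕1⊕1⊕0⊕0⊕0⊕1⊕0⊕0⊕0⊕0⊕1 = 1
s16 (pos 16,17,18,19,20,21,22,23,24,25,26,27,28,29,30,31): 0⊕0⊕1⊕1⊕0⊕0⊕0⊕1⊕0⊕0⊕1⊕0⊕0⊕0⊕0⊕1 = 1
Syndrome s16…s1 = 11001 → error at position 25.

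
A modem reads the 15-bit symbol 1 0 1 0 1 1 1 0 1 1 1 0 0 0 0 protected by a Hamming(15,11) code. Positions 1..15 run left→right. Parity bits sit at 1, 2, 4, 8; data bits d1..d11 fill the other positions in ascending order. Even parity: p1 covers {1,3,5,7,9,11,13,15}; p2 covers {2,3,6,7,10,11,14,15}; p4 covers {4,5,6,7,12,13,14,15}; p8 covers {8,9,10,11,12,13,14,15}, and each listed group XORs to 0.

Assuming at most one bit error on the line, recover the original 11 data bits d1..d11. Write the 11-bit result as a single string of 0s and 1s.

s1 (pos 1,3,5,7,9,11,13,15): 1⊕1⊕1⊕1⊕1⊕1⊕0⊕0 = 0
s2 (pos 2,3,6,7,10,11,14,15): 0⊕1⊕1⊕1⊕1⊕1⊕0⊕0 = 1
s4 (pos 4,5,6,7,12,13,14,15): 0⊕1⊕1⊕1⊕0⊕0⊕0⊕0 = 1
s8 (pos 8,9,10,11,12,13,14,15): 0⊕1⊕1⊕1⊕0⊕0⊕0⊕0 = 1
Syndrome s8…s1 = 1110 → error at position 14.
Flip position 14: 101011101110000 → 101011101110010
Read data bits from positions 3,5,6,7,9,10,11,12,13,14,15: 11111110010

11111110010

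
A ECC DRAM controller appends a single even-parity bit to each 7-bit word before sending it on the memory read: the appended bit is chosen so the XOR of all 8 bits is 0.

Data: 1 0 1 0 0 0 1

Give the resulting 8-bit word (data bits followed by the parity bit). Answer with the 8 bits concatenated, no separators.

XOR of the 7 data bits: 1⊕0⊕1⊕0⊕0⊕0⊕1 = 1
Parity bit = 1 (so all 8 bits XOR to 0).

10100011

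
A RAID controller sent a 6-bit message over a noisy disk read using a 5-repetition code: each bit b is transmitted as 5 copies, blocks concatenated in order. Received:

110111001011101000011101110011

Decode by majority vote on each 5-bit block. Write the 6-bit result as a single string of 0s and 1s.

Block 1 (11011): 4 ones → 1
Block 2 (10010): 2 ones → 0
Block 3 (11101): 4 ones → 1
Block 4 (00001): 1 one → 0
Block 5 (11011): 4 ones → 1
Block 6 (10011): 3 ones → 1

101011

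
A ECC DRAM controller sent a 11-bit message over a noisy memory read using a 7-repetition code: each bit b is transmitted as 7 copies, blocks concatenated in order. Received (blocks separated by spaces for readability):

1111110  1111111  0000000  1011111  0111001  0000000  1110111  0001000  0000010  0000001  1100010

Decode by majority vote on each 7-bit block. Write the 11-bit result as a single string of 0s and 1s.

11011010000

Block 1 (1111110): 6 ones → 1
Block 2 (1111111): 7 ones → 1
Block 3 (0000000): 0 ones → 0
Block 4 (1011111): 6 ones → 1
Block 5 (0111001): 4 ones → 1
Block 6 (0000000): 0 ones → 0
Block 7 (1110111): 6 ones → 1
Block 8 (0001000): 1 one → 0
Block 9 (0000010): 1 one → 0
Block 10 (0000001): 1 one → 0
Block 11 (1100010): 3 ones → 0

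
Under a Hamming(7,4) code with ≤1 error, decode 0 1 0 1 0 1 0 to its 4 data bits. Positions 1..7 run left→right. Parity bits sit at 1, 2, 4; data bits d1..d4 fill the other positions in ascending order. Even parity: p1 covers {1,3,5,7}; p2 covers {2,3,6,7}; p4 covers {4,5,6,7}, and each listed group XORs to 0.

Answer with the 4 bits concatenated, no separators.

s1 (pos 1,3,5,7): 0⊕0⊕0⊕0 = 0
s2 (pos 2,3,6,7): 1⊕0⊕1⊕0 = 0
s4 (pos 4,5,6,7): 1⊕0⊕1⊕0 = 0
Syndrome s4…s1 = 000 → no error.
Read data bits from positions 3,5,6,7: 0010

0010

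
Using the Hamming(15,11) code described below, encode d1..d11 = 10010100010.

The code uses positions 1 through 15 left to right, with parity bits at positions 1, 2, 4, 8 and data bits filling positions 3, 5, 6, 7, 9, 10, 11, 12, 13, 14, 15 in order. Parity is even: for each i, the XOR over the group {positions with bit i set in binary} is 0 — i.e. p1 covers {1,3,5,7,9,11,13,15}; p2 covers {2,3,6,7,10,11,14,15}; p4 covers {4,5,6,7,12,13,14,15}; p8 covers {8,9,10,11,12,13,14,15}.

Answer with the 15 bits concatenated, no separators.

001000100100010

Place data at non-parity positions: p1 p2 1 p4 0 0 1 p8 0 1 0 0 0 1 0
p1 (pos 1,3,5,7,9,11,13,15): XOR of data positions = 1⊕0⊕1⊕0⊕0⊕0⊕0 = 0
p2 (pos 2,3,6,7,10,11,14,15): XOR of data positions = 1⊕0⊕1⊕1⊕0⊕1⊕0 = 0
p4 (pos 4,5,6,7,12,13,14,15): XOR of data positions = 0⊕0⊕1⊕0⊕0⊕1⊕0 = 0
p8 (pos 8,9,10,11,12,13,14,15): XOR of data positions = 0⊕1⊕0⊕0⊕0⊕1⊕0 = 0
Codeword: 001000100100010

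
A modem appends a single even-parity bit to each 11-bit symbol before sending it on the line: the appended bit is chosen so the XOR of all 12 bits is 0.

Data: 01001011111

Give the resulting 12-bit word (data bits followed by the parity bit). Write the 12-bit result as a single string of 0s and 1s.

010010111111

XOR of the 11 data bits: 0⊕1⊕0⊕0⊕1⊕0⊕1⊕1⊕1⊕1⊕1 = 1
Parity bit = 1 (so all 12 bits XOR to 0).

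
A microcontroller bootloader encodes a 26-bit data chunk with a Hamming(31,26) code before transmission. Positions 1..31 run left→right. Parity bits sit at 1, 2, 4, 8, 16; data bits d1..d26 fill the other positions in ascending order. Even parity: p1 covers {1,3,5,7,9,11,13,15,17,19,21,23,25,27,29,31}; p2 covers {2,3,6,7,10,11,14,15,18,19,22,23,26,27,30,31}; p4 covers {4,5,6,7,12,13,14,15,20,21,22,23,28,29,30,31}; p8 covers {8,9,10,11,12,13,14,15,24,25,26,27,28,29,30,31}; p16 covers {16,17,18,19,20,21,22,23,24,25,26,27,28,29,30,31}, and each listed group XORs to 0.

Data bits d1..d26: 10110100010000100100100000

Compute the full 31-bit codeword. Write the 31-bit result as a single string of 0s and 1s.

1111011101000101000100100100000

Place data at non-parity positions: p1 p2 1 p4 0 1 1 p8 0 1 0 0 0 1 0 p16 0 0 0 1 0 0 1 0 0 1 0 0 0 0 0
p1 (pos 1,3,5,7,9,11,13,15,17,19,21,23,25,27,29,31): XOR of data positions = 1⊕0⊕1⊕0⊕0⊕0⊕0⊕0⊕0⊕0⊕1⊕0⊕0⊕0⊕0 = 1
p2 (pos 2,3,6,7,10,11,14,15,18,19,22,23,26,27,30,31): XOR of data positions = 1⊕1⊕1⊕1⊕0⊕1⊕0⊕0⊕0⊕0⊕1⊕1⊕0⊕0⊕0 = 1
p4 (pos 4,5,6,7,12,13,14,15,20,21,22,23,28,29,30,31): XOR of data positions = 0⊕1⊕1⊕0⊕0⊕1⊕0⊕1⊕0⊕0⊕1⊕0⊕0⊕0⊕0 = 1
p8 (pos 8,9,10,11,12,13,14,15,24,25,26,27,28,29,30,31): XOR of data positions = 0⊕1⊕0⊕0⊕0⊕1⊕0⊕0⊕0⊕1⊕0⊕0⊕0⊕0⊕0 = 1
p16 (pos 16,17,18,19,20,21,22,23,24,25,26,27,28,29,30,31): XOR of data positions = 0⊕0⊕0⊕1⊕0⊕0⊕1⊕0⊕0⊕1⊕0⊕0⊕0⊕0⊕0 = 1
Codeword: 1111011101000101000100100100000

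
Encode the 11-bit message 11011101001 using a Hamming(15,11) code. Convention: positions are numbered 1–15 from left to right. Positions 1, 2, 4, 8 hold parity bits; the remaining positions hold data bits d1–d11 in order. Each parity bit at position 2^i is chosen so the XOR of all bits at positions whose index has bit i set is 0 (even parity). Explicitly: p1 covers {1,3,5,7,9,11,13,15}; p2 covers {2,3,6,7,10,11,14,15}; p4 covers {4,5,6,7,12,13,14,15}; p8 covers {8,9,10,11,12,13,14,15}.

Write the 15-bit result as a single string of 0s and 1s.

Place data at non-parity positions: p1 p2 1 p4 1 0 1 p8 1 1 0 1 0 0 1
p1 (pos 1,3,5,7,9,11,13,15): XOR of data positions = 1⊕1⊕1⊕1⊕0⊕0⊕1 = 1
p2 (pos 2,3,6,7,10,11,14,15): XOR of data positions = 1⊕0⊕1⊕1⊕0⊕0⊕1 = 0
p4 (pos 4,5,6,7,12,13,14,15): XOR of data positions = 1⊕0⊕1⊕1⊕0⊕0⊕1 = 0
p8 (pos 8,9,10,11,12,13,14,15): XOR of data positions = 1⊕1⊕0⊕1⊕0⊕0⊕1 = 0
Codeword: 101010101101001

101010101101001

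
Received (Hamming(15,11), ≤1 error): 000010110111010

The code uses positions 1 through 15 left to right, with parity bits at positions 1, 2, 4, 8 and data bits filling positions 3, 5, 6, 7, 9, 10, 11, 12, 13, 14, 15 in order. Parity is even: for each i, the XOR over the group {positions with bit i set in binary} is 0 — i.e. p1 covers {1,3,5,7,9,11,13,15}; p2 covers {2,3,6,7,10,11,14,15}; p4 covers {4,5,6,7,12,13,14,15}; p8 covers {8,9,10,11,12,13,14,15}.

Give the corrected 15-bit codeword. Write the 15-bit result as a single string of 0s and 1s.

s1 (pos 1,3,5,7,9,11,13,15): 0⊕0⊕1⊕1⊕0⊕1⊕0⊕0 = 1
s2 (pos 2,3,6,7,10,11,14,15): 0⊕0⊕0⊕1⊕1⊕1⊕1⊕0 = 0
s4 (pos 4,5,6,7,12,13,14,15): 0⊕1⊕0⊕1⊕1⊕0⊕1⊕0 = 0
s8 (pos 8,9,10,11,12,13,14,15): 1⊕0⊕1⊕1⊕1⊕0⊕1⊕0 = 1
Syndrome s8…s1 = 1001 → error at position 9.
Flip position 9: 000010110111010 → 000010111111010

000010111111010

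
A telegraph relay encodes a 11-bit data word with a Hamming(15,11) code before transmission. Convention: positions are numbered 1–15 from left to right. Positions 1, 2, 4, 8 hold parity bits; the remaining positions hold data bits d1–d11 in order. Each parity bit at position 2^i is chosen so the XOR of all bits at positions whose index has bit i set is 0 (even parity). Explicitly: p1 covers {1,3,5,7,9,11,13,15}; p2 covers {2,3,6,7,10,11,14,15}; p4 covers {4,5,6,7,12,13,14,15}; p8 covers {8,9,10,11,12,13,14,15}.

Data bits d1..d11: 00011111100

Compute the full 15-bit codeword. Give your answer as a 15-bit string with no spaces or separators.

Place data at non-parity positions: p1 p2 0 p4 0 0 1 p8 1 1 1 1 1 0 0
p1 (pos 1,3,5,7,9,11,13,15): XOR of data positions = 0⊕0⊕1⊕1⊕1⊕1⊕0 = 0
p2 (pos 2,3,6,7,10,11,14,15): XOR of data positions = 0⊕0⊕1⊕1⊕1⊕0⊕0 = 1
p4 (pos 4,5,6,7,12,13,14,15): XOR of data positions = 0⊕0⊕1⊕1⊕1⊕0⊕0 = 1
p8 (pos 8,9,10,11,12,13,14,15): XOR of data positions = 1⊕1⊕1⊕1⊕1⊕0⊕0 = 1
Codeword: 010100111111100

010100111111100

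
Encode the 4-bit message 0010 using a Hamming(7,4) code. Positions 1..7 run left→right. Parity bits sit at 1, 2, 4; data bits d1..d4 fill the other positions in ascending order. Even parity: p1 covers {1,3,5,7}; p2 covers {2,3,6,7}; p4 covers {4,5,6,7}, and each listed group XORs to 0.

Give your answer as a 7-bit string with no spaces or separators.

Place data at non-parity positions: p1 p2 0 p4 0 1 0
p1 (pos 1,3,5,7): XOR of data positions = 0⊕0⊕0 = 0
p2 (pos 2,3,6,7): XOR of data positions = 0⊕1⊕0 = 1
p4 (pos 4,5,6,7): XOR of data positions = 0⊕1⊕0 = 1
Codeword: 0101010

0101010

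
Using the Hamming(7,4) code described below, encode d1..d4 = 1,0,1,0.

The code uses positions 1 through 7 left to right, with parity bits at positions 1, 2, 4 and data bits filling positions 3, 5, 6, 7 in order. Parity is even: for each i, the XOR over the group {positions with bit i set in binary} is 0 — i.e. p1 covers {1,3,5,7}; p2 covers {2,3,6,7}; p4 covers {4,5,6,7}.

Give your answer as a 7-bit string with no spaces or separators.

Place data at non-parity positions: p1 p2 1 p4 0 1 0
p1 (pos 1,3,5,7): XOR of data positions = 1⊕0⊕0 = 1
p2 (pos 2,3,6,7): XOR of data positions = 1⊕1⊕0 = 0
p4 (pos 4,5,6,7): XOR of data positions = 0⊕1⊕0 = 1
Codeword: 1011010

1011010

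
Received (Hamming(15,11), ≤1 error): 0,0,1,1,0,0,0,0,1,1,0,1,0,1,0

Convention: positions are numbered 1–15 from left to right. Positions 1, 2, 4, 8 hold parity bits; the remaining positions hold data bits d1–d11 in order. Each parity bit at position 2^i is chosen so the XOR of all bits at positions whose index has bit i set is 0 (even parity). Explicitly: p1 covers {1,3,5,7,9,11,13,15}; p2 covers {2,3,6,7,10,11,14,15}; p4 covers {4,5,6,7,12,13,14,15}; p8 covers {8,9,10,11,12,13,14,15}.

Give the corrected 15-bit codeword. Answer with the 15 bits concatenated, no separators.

s1 (pos 1,3,5,7,9,11,13,15): 0⊕1⊕0⊕0⊕1⊕0⊕0⊕0 = 0
s2 (pos 2,3,6,7,10,11,14,15): 0⊕1⊕0⊕0⊕1⊕0⊕1⊕0 = 1
s4 (pos 4,5,6,7,12,13,14,15): 1⊕0⊕0⊕0⊕1⊕0⊕1⊕0 = 1
s8 (pos 8,9,10,11,12,13,14,15): 0⊕1⊕1⊕0⊕1⊕0⊕1⊕0 = 0
Syndrome s8…s1 = 0110 → error at position 6.
Flip position 6: 001100001101010 → 001101001101010

001101001101010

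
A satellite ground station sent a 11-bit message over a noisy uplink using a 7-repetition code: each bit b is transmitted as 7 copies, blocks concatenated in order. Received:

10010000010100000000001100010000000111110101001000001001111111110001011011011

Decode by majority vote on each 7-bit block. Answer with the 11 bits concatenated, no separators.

Block 1 (1001000): 2 ones → 0
Block 2 (0010100): 2 ones → 0
Block 3 (0000000): 0 ones → 0
Block 4 (0110001): 3 ones → 0
Block 5 (0000000): 0 ones → 0
Block 6 (1111101): 6 ones → 1
Block 7 (0100100): 2 ones → 0
Block 8 (0001001): 2 ones → 0
Block 9 (1111111): 7 ones → 1
Block 10 (1000101): 3 ones → 0
Block 11 (1011011): 5 ones → 1

00000100101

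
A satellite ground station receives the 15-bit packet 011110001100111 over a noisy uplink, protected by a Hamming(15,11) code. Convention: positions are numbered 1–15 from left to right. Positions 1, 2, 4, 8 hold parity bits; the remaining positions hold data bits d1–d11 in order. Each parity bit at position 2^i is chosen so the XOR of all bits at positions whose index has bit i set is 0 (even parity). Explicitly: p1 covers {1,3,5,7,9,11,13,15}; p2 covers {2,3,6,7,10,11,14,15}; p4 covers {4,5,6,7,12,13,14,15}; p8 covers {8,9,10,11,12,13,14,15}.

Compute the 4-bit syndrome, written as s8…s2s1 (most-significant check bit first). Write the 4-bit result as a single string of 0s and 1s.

s1 (pos 1,3,5,7,9,11,13,15): 0⊕1⊕1⊕0⊕1⊕0⊕1⊕1 = 1
s2 (pos 2,3,6,7,10,11,14,15): 1⊕1⊕0⊕0⊕1⊕0⊕1⊕1 = 1
s4 (pos 4,5,6,7,12,13,14,15): 1⊕1⊕0⊕0⊕0⊕1⊕1⊕1 = 1
s8 (pos 8,9,10,11,12,13,14,15): 0⊕1⊕1⊕0⊕0⊕1⊕1⊕1 = 1
Syndrome s8…s1 = 1111 → error at position 15.

1111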